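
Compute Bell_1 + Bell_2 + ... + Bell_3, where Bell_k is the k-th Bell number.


Recall Bell_k counts set partitions of a k-set (with Bell_0 = 1 by convention).
Bell_1 through Bell_3: 1, 2, 5
Sum = 1 + 2 + 5 = 8.

8


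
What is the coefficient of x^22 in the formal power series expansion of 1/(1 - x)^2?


The negative binomial / multiset identity is
1/(1 - x)^r = sum_{k>=0} C(k + r - 1, r - 1) x^k.
Here r = 2 and k = 22, so the coefficient is
C(22 + 1, 1) = C(23, 1)
= 23

23


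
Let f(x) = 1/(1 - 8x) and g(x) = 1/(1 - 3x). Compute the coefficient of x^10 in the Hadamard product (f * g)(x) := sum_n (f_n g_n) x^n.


f has coefficients f_k = 8^k and g has coefficients g_k = 3^k, so the Hadamard product has coefficient (f*g)_k = 8^k * 3^k = 24^k.
For k = 10: 24^10 = 63403380965376.

63403380965376


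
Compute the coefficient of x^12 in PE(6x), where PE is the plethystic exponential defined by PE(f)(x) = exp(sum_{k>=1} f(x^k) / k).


With f(x) = 6x, the exponent is sum_{k>=1} 6 x^k / k = 6 * (-ln(1 - x)). Exponentiating:
PE(6x) = exp(-6 ln(1 - x)) = 1/(1 - x)^6.
By the negative binomial expansion, [x^n] 1/(1 - x)^6 = C(n + 5, 5).
For n = 12: C(17, 5) = 6188.

6188


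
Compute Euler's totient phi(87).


phi(n) counts integers in [1, n] coprime to n. Using the multiplicative formula phi(n) = n * prod_{p | n} (1 - 1/p):
87 = 3 * 29, so
phi(87) = 87 * (1 - 1/3) * (1 - 1/29) = 56.

56


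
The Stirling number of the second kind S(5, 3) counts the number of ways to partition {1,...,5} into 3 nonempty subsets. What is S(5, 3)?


Using the explicit formula S(n,k) = (1/k!) sum_{j=0}^{k} (-1)^(k-j) C(k,j) j^n:
S(5, 3) = 25
Equivalently, S(n,k) is n! times the coefficient of x^n in the EGF (e^x - 1)^k / k!.

25


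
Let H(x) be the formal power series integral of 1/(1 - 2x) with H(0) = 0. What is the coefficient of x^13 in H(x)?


1/(1 - 2x) = sum_{k>=0} 2^k x^k. Integrating termwise with H(0) = 0:
H(x) = sum_{k>=0} 2^k x^(k+1) / (k+1) = sum_{m>=1} 2^(m-1) x^m / m.
For m = 13: 2^12/13 = 4096/13 = 4096/13.

4096/13


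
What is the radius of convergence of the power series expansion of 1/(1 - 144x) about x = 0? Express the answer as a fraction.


Expanding 1/(1 - 144x) = sum_{k>=0} 144^k x^k, the series converges when |144x| < 1, i.e., |x| < 1/144.
So the radius of convergence is 1/144 = 1/144.

1/144


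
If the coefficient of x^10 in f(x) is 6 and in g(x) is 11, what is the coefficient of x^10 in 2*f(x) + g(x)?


Scalar multiplication scales coefficients: 2 * 6 = 12.
Then add the g coefficient: 12 + 11
= 23

23


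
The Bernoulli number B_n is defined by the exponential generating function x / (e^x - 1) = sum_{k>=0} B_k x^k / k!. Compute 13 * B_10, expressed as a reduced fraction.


Bernoulli numbers can also be computed recursively via B_0 = 1 and sum_{j=0}^{m} C(m+1, j) B_j = 0 for m >= 1. Odd-index Bernoulli numbers vanish for k >= 3.
Computing B_10 = 5/66, so 13 * B_10 = 13 * 5/66 = 65/66.

65/66


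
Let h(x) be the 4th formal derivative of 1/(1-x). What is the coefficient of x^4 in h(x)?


Differentiating 4 times: d^4/dx^4 [1/(1-x)] = 4!/(1-x)^5.
The expansion 1/(1-x)^5 = sum_{k>=0} C(k+4, 4) x^k, so the coefficient of x^n in 4!/(1-x)^5 is 4! * C(n+4, 4).
For n = 4: 24 * C(8, 4) = 24 * 70 = 1680

1680


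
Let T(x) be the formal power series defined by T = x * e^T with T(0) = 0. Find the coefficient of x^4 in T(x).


Apply the Lagrange inversion formula: if T = x * phi(T) with phi(t) = e^t, then
[x^n] T = (1/n) [t^(n-1)] phi(t)^n = (1/n) [t^(n-1)] e^(n t) = (1/n) * n^(n-1) / (n-1)! = n^(n-1) / n!.
When c = 1 this is the Cayley count of rooted labeled trees on n vertices, divided by n!.
For n = 4: 4^3 / 4! = 64/24 = 8/3.

8/3


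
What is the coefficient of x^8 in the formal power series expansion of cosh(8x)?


The Maclaurin series is cosh(t) = sum_{m>=0} t^(2m) / (2m)!, so substituting t = 8x, only even powers of x are nonzero, with coefficient of x^(2m) equal to 8^(2m) / (2m)!.
For x^8 the coefficient is 8^8/8! = 16777216/40320 = 131072/315.

131072/315


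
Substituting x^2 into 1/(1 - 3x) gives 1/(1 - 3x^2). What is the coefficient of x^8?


The coefficient of x^(2m) in 1/(1 - 3x^2) is 3^m.
With n = 8 = 2*4, the coefficient is 3^4 = 81.

81


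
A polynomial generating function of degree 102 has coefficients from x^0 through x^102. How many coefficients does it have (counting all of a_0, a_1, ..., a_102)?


A polynomial of degree 102 takes the form a_0 + a_1 x + ... + a_102 x^102.
The number of coefficients is 102 + 1 = 103.

103


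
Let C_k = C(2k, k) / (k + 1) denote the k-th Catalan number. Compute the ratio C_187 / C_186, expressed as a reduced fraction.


Using C_k = (2k)! / (k! (k+1)!), the ratio C_{k+1}/C_k simplifies to
C_{k+1}/C_k = [(2k+2)! / ((k+1)! (k+2)!)] * [k! (k+1)! / (2k)!]
 = (2k+2)(2k+1) / ((k+1)(k+2)) = 2(2k+1) / (k+2).
For k = 186: 2(2*186 + 1) / (186 + 2) = 746/188 = 373/94.

373/94


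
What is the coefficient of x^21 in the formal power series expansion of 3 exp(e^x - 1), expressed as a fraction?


exp(e^x - 1) is the exponential generating function for the Bell numbers Bell_k: exp(e^x - 1) = sum_{k>=0} Bell_k x^k / k!.
So the coefficient of x^21 in 3 exp(e^x - 1) is 3 Bell_21 / 21!.
Computing: Bell_21 = 474869816156751 and 21! = 51090942171709440000, giving
3 * 474869816156751/51090942171709440000 = 158289938718917/5676771352412160000.

158289938718917/5676771352412160000


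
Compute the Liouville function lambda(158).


The Liouville function is lambda(k) = (-1)^Omega(k), where Omega(k) counts the prime factors of k with multiplicity.
Factoring: 158 = 2 * 79, so Omega(158) = 2.
lambda(158) = (-1)^2 = 1.

1


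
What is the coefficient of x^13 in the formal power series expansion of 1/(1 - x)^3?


The negative binomial / multiset identity is
1/(1 - x)^r = sum_{k>=0} C(k + r - 1, r - 1) x^k.
Here r = 3 and k = 13, so the coefficient is
C(13 + 2, 2) = C(15, 2)
= 105

105


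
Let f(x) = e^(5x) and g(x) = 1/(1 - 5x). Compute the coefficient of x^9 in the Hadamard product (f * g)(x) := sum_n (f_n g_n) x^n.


Expanding: f_k = 5^k/k! (from e^(5x)) and g_k = 5^k (from 1/(1 - 5x)). So the Hadamard coefficient (f * g)_k = 5^k 5^k / k! = (25)^k / k!.
For k = 9: 25^9/9! = 3814697265625/362880 = 762939453125/72576.

762939453125/72576


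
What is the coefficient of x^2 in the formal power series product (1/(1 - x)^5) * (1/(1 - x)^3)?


Combine the factors: (1/(1 - x)^5) * (1/(1 - x)^3) = 1/(1 - x)^8.
Then use 1/(1 - x)^r = sum_{k>=0} C(k + r - 1, r - 1) x^k with r = 8 and k = 2:
C(9, 7) = 36.

36


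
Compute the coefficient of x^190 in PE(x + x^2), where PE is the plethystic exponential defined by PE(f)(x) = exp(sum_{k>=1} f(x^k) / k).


With f(x) = x + x^2, the exponent is sum_{k>=1} (x^k + x^(2k)) / k = -ln(1 - x) - ln(1 - x^2). Exponentiating:
PE(x + x^2) = 1 / ((1 - x)(1 - x^2)).
This is the generating function for partitions of n into parts of size 1 or 2. The number of 2's can be any j in 0..95, and the rest are 1's, so
[x^190] = floor(190/2) + 1 = 96.

96


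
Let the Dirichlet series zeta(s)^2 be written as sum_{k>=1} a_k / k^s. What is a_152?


The Dirichlet convolution of the constant function 1 with itself gives (1 * 1)(k) = sum_{d | k} 1 = d(k), the number of positive divisors of k.
Since zeta(s) = sum_{k>=1} 1/k^s, we have zeta(s)^2 = sum_{k>=1} d(k)/k^s, so a_k = d(k).
For k = 152: the divisors are 1, 2, 4, 8, 19, 38, 76, 152.
Count = 8.

8


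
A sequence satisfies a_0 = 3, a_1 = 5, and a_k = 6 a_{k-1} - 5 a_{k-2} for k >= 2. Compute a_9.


The characteristic equation is t^2 - 6 t + 5 = 0, with roots r_1 = 5 and r_2 = 1 (so c_1 = r_1 + r_2, c_2 = -r_1 r_2 as required).
One can use the closed form a_n = A r_1^n + B r_2^n, but direct iteration is more reliable:
a_0 = 3, a_1 = 5, a_2 = 15, a_3 = 65, a_4 = 315, a_5 = 1565, a_6 = 7815, a_7 = 39065, a_8 = 195315, a_9 = 976565.
So a_9 = 976565.

976565


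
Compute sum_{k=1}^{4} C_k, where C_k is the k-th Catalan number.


C_1 through C_4: 1, 2, 5, 14
Sum = 1 + 2 + 5 + 14
= 22

22


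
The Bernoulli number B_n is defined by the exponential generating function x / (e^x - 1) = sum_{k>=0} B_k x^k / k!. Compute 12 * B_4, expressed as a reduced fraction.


Bernoulli numbers can also be computed recursively via B_0 = 1 and sum_{j=0}^{m} C(m+1, j) B_j = 0 for m >= 1. Odd-index Bernoulli numbers vanish for k >= 3.
Computing B_4 = -1/30, so 12 * B_4 = 12 * -1/30 = -2/5.

-2/5


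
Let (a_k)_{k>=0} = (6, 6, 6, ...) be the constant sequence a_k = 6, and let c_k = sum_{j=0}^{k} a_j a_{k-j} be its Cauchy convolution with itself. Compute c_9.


Since a_j = 6 for all j >= 0, the convolution sum becomes
c_k = sum_{j=0}^{k} 6 * 6 = 36 * (k + 1).
Equivalently, the generating function of (a_k) is 6/(1 - x) and its square is 36/(1 - x)^2 = sum_{k>=0} 36(k + 1) x^k.
For k = 9: 36 * 10 = 360.

360


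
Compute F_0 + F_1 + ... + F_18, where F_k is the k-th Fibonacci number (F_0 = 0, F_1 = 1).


Use the identity sum_{k=0}^{N} F_k = F_{N+2} - 1 (which follows from F_{k+2} - F_{k+1} = F_k). Then
sum_{k=0}^{18} F_k = (F_{20} - 1) - (F_{1} - 1) = F_{20} - F_{1}.
Computing: F_{20} = 6765, F_{1} = 1, so
Sum = 6765 - 1 = 6764.

6764


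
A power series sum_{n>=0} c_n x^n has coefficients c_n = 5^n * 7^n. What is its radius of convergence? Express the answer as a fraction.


By the root test (Cauchy-Hadamard), the radius is R = 1 / limsup_n |c_n|^(1/n).
Here |c_n|^(1/n) = (5^n * 7^n)^(1/n) = 5 * 7 = 35 for all n.
So R = 1/35 = 1/35.

1/35


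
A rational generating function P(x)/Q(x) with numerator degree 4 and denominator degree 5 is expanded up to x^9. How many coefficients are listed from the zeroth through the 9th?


Expanding up to x^9 gives the coefficients for x^0, x^1, ..., x^9.
That is 9 + 1 = 10 coefficients in total.

10


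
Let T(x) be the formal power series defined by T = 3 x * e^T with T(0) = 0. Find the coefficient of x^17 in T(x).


Apply the Lagrange inversion formula: if T = 3 x * phi(T) with phi(t) = e^t, then
[x^n] T = 3^n * (1/n) [t^(n-1)] phi(t)^n = 3^n * (1/n) [t^(n-1)] e^(n t) = 3^n * (1/n) * n^(n-1) / (n-1)! = 3^n * n^(n-1) / n!.
When c = 1 this is the Cayley count of rooted labeled trees on n vertices, divided by n!.
For n = 17: 3^17 * 17^16 / 17! = 129140163 * 48661191875666868481/355687428096000 = 507069656305809338282571/28700672000.

507069656305809338282571/28700672000


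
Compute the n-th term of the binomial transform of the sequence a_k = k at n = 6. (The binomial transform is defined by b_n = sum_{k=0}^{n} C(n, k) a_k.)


With a_k = k, b_n = sum_{k=0}^{n} C(n, k) k. Using k * C(n, k) = n * C(n-1, k-1) gives b_n = n * sum_{k>=1} C(n-1, k-1) = n * 2^(n-1).
For n = 6: 6 * 2^5 = 6 * 32 = 192.

192


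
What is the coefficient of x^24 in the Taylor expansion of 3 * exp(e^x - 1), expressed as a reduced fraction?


exp(e^x - 1) = sum_{k>=0} Bell_k x^k / k!, where Bell_k is the k-th Bell number.
So the coefficient of x^24 is 3 * Bell_24 / 24!.
Computing: Bell_24 = 445958869294805289 and 24! = 620448401733239439360000, giving
3 * 445958869294805289/620448401733239439360000 = 148652956431601763/68938711303693271040000.

148652956431601763/68938711303693271040000


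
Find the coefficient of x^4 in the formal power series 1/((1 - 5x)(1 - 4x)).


By partial fractions or Cauchy convolution:
The coefficient equals sum_{k=0}^{4} 5^k * 4^(4-k).
= 2101

2101


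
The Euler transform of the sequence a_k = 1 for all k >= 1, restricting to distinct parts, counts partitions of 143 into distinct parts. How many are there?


Partitions of 143 into distinct parts can be computed via generating function.
Product (1+x)(1+x^2)(1+x^3)...
The coefficient of x^143 = 11899934

11899934


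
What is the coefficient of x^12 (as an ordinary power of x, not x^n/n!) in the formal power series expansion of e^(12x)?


The exponential series is e^y = sum_{k>=0} y^k / k!. Substituting y = 12x gives
e^(12x) = sum_{k>=0} 12^k x^k / k!.
So the coefficient of x^n is a^n/n! with a = 12, n = 12:
12^12 / 12! = 8916100448256/479001600 = 35831808/1925

35831808/1925


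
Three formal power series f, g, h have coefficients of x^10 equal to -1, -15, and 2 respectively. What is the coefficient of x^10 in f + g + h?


Series addition is componentwise:
-1 + -15 + 2
= -14

-14


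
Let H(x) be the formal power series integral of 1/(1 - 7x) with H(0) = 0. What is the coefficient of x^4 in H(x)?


1/(1 - 7x) = sum_{k>=0} 7^k x^k. Integrating termwise with H(0) = 0:
H(x) = sum_{k>=0} 7^k x^(k+1) / (k+1) = sum_{m>=1} 7^(m-1) x^m / m.
For m = 4: 7^3/4 = 343/4 = 343/4.

343/4


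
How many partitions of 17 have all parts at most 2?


Using the generating function (1-x)^(-1)(1-x^2)^(-1),
the coefficient of x^17 counts these restricted partitions.
Result = 9

9


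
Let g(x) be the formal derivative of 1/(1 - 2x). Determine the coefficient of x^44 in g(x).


Differentiate termwise: d/dx sum_{k>=0} 2^k x^k = sum_{k>=1} k 2^k x^(k-1) = sum_{j>=0} (j+1) 2^(j+1) x^j.
Equivalently, d/dx [1/(1 - 2x)] = 2/(1 - 2x)^2.
For j = 44: 45 * 2^45 = 45 * 35184372088832 = 1583296743997440.

1583296743997440


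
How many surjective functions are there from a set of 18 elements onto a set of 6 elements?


By inclusion-exclusion on which target elements are missed, the number of surjections from an n-set onto a k-set is
surj(n, k) = sum_{j=0}^{k} (-1)^j C(k, j) (k - j)^n.
Equivalently surj(n, k) = k! * S(n, k), where S(n, k) is the Stirling number of the second kind.
For n = 18, k = 6:
S(18, 6) = 110687251039, so
surj = 6! * 110687251039 = 720 * 110687251039 = 79694820748080.

79694820748080


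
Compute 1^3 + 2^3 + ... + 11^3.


This power sum has a closed form given by Faulhaber's formula
sum_{k=1}^{m} k^p = (1 / (p + 1)) * sum_{j=0}^{p} C(p + 1, j) B_j m^(p + 1 - j),
but for small m direct computation is fastest:
1 + 8 + 27 + 64 + 125 + 216 + 343 + 512 + 729 + 1000 + 1331 = 4356.

4356


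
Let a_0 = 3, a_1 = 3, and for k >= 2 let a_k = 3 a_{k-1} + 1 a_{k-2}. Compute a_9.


Iterating the recurrence forward:
a_0 = 3
a_1 = 3
a_2 = 3*3 + 1*3 = 12
a_3 = 3*12 + 1*3 = 39
a_4 = 3*39 + 1*12 = 129
a_5 = 3*129 + 1*39 = 426
a_6 = 3*426 + 1*129 = 1407
a_7 = 3*1407 + 1*426 = 4647
a_8 = 3*4647 + 1*1407 = 15348
a_9 = 3*15348 + 1*4647 = 50691
So a_9 = 50691.

50691


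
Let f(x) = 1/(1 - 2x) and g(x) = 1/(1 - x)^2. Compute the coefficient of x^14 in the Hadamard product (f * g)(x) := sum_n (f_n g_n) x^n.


f has coefficients f_k = 2^k. For g = 1/(1 - x)^2 the coefficient is g_k = C(k + 1, 1) = k + 1. The Hadamard coefficient is (f * g)_k = 2^k * (k + 1).
For k = 14: 2^14 * 15 = 16384 * 15 = 245760.

245760


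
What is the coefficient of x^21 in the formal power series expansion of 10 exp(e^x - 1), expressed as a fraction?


exp(e^x - 1) is the exponential generating function for the Bell numbers Bell_k: exp(e^x - 1) = sum_{k>=0} Bell_k x^k / k!.
So the coefficient of x^21 in 10 exp(e^x - 1) is 10 Bell_21 / 21!.
Computing: Bell_21 = 474869816156751 and 21! = 51090942171709440000, giving
10 * 474869816156751/51090942171709440000 = 158289938718917/1703031405723648000.

158289938718917/1703031405723648000


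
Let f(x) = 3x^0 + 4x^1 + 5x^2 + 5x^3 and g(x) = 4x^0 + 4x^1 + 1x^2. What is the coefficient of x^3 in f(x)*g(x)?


Cauchy product at x^3:
4*1 + 5*4 + 5*4
= 44

44


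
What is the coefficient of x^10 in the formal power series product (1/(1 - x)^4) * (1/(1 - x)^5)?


Combine the factors: (1/(1 - x)^4) * (1/(1 - x)^5) = 1/(1 - x)^9.
Then use 1/(1 - x)^r = sum_{k>=0} C(k + r - 1, r - 1) x^k with r = 9 and k = 10:
C(18, 8) = 43758.

43758


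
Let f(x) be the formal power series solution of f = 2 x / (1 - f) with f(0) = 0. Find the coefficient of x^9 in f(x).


Apply Lagrange inversion: f = 2 x * phi(f) with phi(t) = 1/(1 - t), so
[x^n] f = 2^n * (1/n) [t^(n-1)] phi(t)^n = 2^n * (1/n) [t^(n-1)] (1 - t)^(-n) = 2^n * (1/n) C(2n - 2, n - 1) = 2^n * C_{n-1}.
For n = 9: C_8 = C(16, 8) / 9 = 12870/9 = 1430.
With the 2^9 = 512 factor, the coefficient is 512 * 1430 = 732160.

732160


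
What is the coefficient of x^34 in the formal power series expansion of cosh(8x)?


The Maclaurin series is cosh(t) = sum_{m>=0} t^(2m) / (2m)!, so substituting t = 8x, only even powers of x are nonzero, with coefficient of x^(2m) equal to 8^(2m) / (2m)!.
For x^34 the coefficient is 8^34/34! = 5070602400912917605986812821504/295232799039604140847618609643520000000 = 1180591620717411303424/68739242628124575327993046875.

1180591620717411303424/68739242628124575327993046875


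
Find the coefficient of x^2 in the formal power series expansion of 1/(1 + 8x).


Write 1/(1 + c x) = 1/(1 - (-c) x) and apply the geometric-series identity
1/(1 - y) = sum_{k>=0} y^k to get 1/(1 + c x) = sum_{k>=0} (-c)^k x^k.
So the coefficient of x^k is (-c)^k = (-1)^k * c^k.
Here c = 8 and k = 2:
(-8)^2 = 1 * 64 = 64

64


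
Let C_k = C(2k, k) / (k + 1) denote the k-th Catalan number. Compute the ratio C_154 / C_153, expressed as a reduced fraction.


Using C_k = (2k)! / (k! (k+1)!), the ratio C_{k+1}/C_k simplifies to
C_{k+1}/C_k = [(2k+2)! / ((k+1)! (k+2)!)] * [k! (k+1)! / (2k)!]
 = (2k+2)(2k+1) / ((k+1)(k+2)) = 2(2k+1) / (k+2).
For k = 153: 2(2*153 + 1) / (153 + 2) = 614/155 = 614/155.

614/155


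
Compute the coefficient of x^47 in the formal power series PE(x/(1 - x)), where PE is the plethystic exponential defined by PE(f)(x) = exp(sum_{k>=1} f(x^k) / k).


For f(x) = x/(1 - x) we have
sum_{k>=1} f(x^k) / k = sum_{k>=1} (1/k) * x^k / (1 - x^k) = sum_{k, m >= 1} x^(k m) / k,
which after exponentiating simplifies to
PE(x/(1 - x)) = prod_{k>=1} 1 / (1 - x^k).
This is the generating function for the partition function p(n), so the coefficient of x^47 is p(47).
Computing p(47) by dynamic programming over parts 1, 2, ..., 47: p(47) = 124754.

124754


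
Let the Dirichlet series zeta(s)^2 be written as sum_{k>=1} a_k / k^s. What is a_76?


The Dirichlet convolution of the constant function 1 with itself gives (1 * 1)(k) = sum_{d | k} 1 = d(k), the number of positive divisors of k.
Since zeta(s) = sum_{k>=1} 1/k^s, we have zeta(s)^2 = sum_{k>=1} d(k)/k^s, so a_k = d(k).
For k = 76: the divisors are 1, 2, 4, 19, 38, 76.
Count = 6.

6


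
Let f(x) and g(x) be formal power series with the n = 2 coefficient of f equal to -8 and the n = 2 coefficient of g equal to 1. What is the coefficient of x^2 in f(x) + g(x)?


Addition of formal power series is termwise.
The coefficient of x^2 in f + g = -8 + 1
= -7

-7


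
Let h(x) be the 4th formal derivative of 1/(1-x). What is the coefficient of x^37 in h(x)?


Differentiating 4 times: d^4/dx^4 [1/(1-x)] = 4!/(1-x)^5.
The expansion 1/(1-x)^5 = sum_{k>=0} C(k+4, 4) x^k, so the coefficient of x^n in 4!/(1-x)^5 is 4! * C(n+4, 4).
For n = 37: 24 * C(41, 4) = 24 * 101270 = 2430480

2430480


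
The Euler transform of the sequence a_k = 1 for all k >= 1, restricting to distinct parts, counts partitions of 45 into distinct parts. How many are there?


Partitions of 45 into distinct parts can be computed via generating function.
Product (1+x)(1+x^2)(1+x^3)...
The coefficient of x^45 = 2048

2048


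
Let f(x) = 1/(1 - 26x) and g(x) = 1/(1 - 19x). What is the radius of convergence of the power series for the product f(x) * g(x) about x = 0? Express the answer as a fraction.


The radius of 1/(1 - 26x) is 1/26 (nearest singularity at x = 1/26), and the radius of 1/(1 - 19x) is 1/19.
The product f(x)*g(x) = 1/((1 - 26x)(1 - 19x)) has singularities at both 1/26 and 1/19, so its radius of convergence is the distance to the nearest one:
min(1/26, 1/19) = 1/26.

1/26


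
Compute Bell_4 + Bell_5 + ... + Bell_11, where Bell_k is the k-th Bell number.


Recall Bell_k counts set partitions of a k-set (with Bell_0 = 1 by convention).
Bell_4 through Bell_11: 15, 52, 203, 877, 4140, 21147, 115975, 678570
Sum = 15 + 52 + 203 + 877 + 4140 + 21147 + 115975 + 678570 = 820979.

820979


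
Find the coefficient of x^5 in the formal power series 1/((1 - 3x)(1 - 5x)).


By partial fractions or Cauchy convolution:
The coefficient equals sum_{k=0}^{5} 3^k * 5^(5-k).
= 7448

7448


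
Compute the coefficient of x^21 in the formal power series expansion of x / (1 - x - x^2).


Let f(x) = sum_{k>=0} a_k x^k. Multiplying f(x) * (1 - x - x^2) = x and matching coefficients gives a_0 = 0, a_1 = 1, and a_k = a_{k-1} + a_{k-2} for k >= 2. These are the Fibonacci numbers F_k.
Iterating from F_0 = 0, F_1 = 1:
F_0=0, F_1=1, F_2=1, F_3=2, F_4=3, F_5=5, F_6=8, F_7=13, F_8=21, F_9=34, ...
F_21 = 10946.

10946


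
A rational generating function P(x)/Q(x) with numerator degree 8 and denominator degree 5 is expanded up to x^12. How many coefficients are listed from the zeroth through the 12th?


Expanding up to x^12 gives the coefficients for x^0, x^1, ..., x^12.
That is 12 + 1 = 13 coefficients in total.

13


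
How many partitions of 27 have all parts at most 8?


Using the generating function (1-x)^(-1)(1-x^2)^(-1)...(1-x^8)^(-1),
the coefficient of x^27 counts these restricted partitions.
Result = 1527

1527


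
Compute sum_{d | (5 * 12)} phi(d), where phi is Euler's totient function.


First, 5 * 12 = 60. One classical identity is sum_{d | n} phi(d) = n (each k in [1, n] has a unique gcd with n, and among the k's with gcd(k, n) = n/d there are phi(d) of them). So the sum equals 60. We also verify directly:
Divisors of 60: 1, 2, 3, 4, 5, 6, 10, 12, 15, 20, 30, 60.
phi values: 1, 1, 2, 2, 4, 2, 4, 4, 8, 8, 8, 16.
Sum = 60.

60


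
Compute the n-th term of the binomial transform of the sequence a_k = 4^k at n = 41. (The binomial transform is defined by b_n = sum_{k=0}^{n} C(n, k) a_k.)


With a_k = 4^k, b_n = sum_{k=0}^{n} C(n, k) 4^k = (1 + 4)^n by the binomial theorem.
For n = 41: (1 + 4)^41 = 5^41 = 45474735088646411895751953125.

45474735088646411895751953125


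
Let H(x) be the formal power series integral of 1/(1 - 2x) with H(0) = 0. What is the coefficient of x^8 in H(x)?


1/(1 - 2x) = sum_{k>=0} 2^k x^k. Integrating termwise with H(0) = 0:
H(x) = sum_{k>=0} 2^k x^(k+1) / (k+1) = sum_{m>=1} 2^(m-1) x^m / m.
For m = 8: 2^7/8 = 128/8 = 16.

16


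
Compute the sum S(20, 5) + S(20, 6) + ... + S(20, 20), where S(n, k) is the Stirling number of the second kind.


By definition, S(n, k) counts partitions of an n-set into exactly k nonempty blocks.
Computing row n = 20 for k = 5..20:
S(20, k): 749206090500, 4306078895384, 11143554045652, 15170932662679, 12011282644725, 5917584964655, 1900842429486, 411016633391, 61068660380, 6302524580, 452329200, 22350954, 741285, 15675, 190, 1
Sum = 51678344988737.

51678344988737


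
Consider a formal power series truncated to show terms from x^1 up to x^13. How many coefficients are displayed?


From x^1 to x^13 inclusive, the count is 13 - 1 + 1 = 13.

13


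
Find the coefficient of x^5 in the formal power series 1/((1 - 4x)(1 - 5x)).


By partial fractions or Cauchy convolution:
The coefficient equals sum_{k=0}^{5} 4^k * 5^(5-k).
= 11529

11529


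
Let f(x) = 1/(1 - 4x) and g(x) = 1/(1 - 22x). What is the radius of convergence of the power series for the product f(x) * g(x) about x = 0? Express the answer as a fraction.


The radius of 1/(1 - 4x) is 1/4 (nearest singularity at x = 1/4), and the radius of 1/(1 - 22x) is 1/22.
The product f(x)*g(x) = 1/((1 - 4x)(1 - 22x)) has singularities at both 1/4 and 1/22, so its radius of convergence is the distance to the nearest one:
min(1/4, 1/22) = 1/22.

1/22


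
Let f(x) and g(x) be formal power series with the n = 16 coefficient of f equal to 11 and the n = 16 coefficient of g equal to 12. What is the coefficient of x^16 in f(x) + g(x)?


Addition of formal power series is termwise.
The coefficient of x^16 in f + g = 11 + 12
= 23

23


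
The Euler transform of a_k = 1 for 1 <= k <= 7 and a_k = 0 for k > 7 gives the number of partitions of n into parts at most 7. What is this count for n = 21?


Partitions of 21 into parts at most 7:
Using generating function (1-x)^(-1)(1-x^2)^(-1)...(1-x^7)^(-1),
the coefficient of x^21 = 436

436


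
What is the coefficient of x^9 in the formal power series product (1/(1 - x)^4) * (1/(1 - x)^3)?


Combine the factors: (1/(1 - x)^4) * (1/(1 - x)^3) = 1/(1 - x)^7.
Then use 1/(1 - x)^r = sum_{k>=0} C(k + r - 1, r - 1) x^k with r = 7 and k = 9:
C(15, 6) = 5005.

5005


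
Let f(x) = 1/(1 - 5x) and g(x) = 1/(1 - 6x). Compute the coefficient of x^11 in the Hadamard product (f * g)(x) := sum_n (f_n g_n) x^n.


f has coefficients f_k = 5^k and g has coefficients g_k = 6^k, so the Hadamard product has coefficient (f*g)_k = 5^k * 6^k = 30^k.
For k = 11: 30^11 = 17714700000000000.

17714700000000000


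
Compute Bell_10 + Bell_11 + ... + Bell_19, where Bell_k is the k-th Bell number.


Recall Bell_k counts set partitions of a k-set (with Bell_0 = 1 by convention).
Bell_10 through Bell_19: 115975, 678570, 4213597, 27644437, 190899322, 1382958545, 10480142147, 82864869804, 682076806159, 5832742205057
Sum = 115975 + 678570 + 4213597 + 27644437 + 190899322 + 1382958545 + 10480142147 + 82864869804 + 682076806159 + 5832742205057 = 6609770533613.

6609770533613


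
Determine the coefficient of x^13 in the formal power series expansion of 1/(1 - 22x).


The geometric series identity gives 1/(1 - c x) = sum_{k>=0} c^k x^k, so the coefficient of x^k is c^k.
Here c = 22 and k = 13.
Computing: 22^13 = 282810057883082752

282810057883082752


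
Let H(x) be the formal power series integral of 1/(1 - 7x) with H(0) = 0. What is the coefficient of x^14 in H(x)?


1/(1 - 7x) = sum_{k>=0} 7^k x^k. Integrating termwise with H(0) = 0:
H(x) = sum_{k>=0} 7^k x^(k+1) / (k+1) = sum_{m>=1} 7^(m-1) x^m / m.
For m = 14: 7^13/14 = 96889010407/14 = 13841287201/2.

13841287201/2


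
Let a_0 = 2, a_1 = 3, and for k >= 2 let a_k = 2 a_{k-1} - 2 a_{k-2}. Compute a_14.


Iterating the recurrence forward:
a_0 = 2
a_1 = 3
a_2 = 2*3 - 2*2 = 2
a_3 = 2*2 - 2*3 = -2
a_4 = 2*-2 - 2*2 = -8
a_5 = 2*-8 - 2*-2 = -12
a_6 = 2*-12 - 2*-8 = -8
a_7 = 2*-8 - 2*-12 = 8
a_8 = 2*8 - 2*-8 = 32
a_9 = 2*32 - 2*8 = 48
a_10 = 2*48 - 2*32 = 32
a_11 = 2*32 - 2*48 = -32
a_12 = 2*-32 - 2*32 = -128
a_13 = 2*-128 - 2*-32 = -192
a_14 = 2*-192 - 2*-128 = -128
So a_14 = -128.

-128


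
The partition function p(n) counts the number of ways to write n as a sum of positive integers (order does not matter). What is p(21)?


Using the generating function prod_{k>=1} 1/(1-x^k), we compute p(21).
By dynamic programming over parts 1 through 21:
p(21) = 792

792


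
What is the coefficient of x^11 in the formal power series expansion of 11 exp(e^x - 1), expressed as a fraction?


exp(e^x - 1) is the exponential generating function for the Bell numbers Bell_k: exp(e^x - 1) = sum_{k>=0} Bell_k x^k / k!.
So the coefficient of x^11 in 11 exp(e^x - 1) is 11 Bell_11 / 11!.
Computing: Bell_11 = 678570 and 11! = 39916800, giving
11 * 678570/39916800 = 22619/120960.

22619/120960


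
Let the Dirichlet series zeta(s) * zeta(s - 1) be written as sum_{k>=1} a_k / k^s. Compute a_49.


Convolution gives a_k = sum_{d | k} d * 1 = sum_{d | k} d = sigma(k), the sum of positive divisors of k.
For k = 49, the divisors are 1, 7, 49, so
sigma(49) = 1 + 7 + 49 = 57.

57


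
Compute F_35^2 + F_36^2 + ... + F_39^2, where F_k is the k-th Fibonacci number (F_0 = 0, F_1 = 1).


There is a standard identity sum_{k=0}^{N} F_k^2 = F_N * F_{N+1} (proved inductively from the telescoping relation F_k^2 = F_k F_{k+1} - F_{k-1} F_k). Then
sum_{k=35}^{39} F_k^2 = F_39 F_40 - F_34 F_35.
Computing: F_39 = 63245986, F_40 = 102334155, F_34 = 5702887, F_35 = 9227465.
Sum = 63245986 * 102334155 - 5702887 * 9227465 = 6419601344260375.

6419601344260375


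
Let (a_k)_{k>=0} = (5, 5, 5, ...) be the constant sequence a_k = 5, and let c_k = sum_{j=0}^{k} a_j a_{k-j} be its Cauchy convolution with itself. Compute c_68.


Since a_j = 5 for all j >= 0, the convolution sum becomes
c_k = sum_{j=0}^{k} 5 * 5 = 25 * (k + 1).
Equivalently, the generating function of (a_k) is 5/(1 - x) and its square is 25/(1 - x)^2 = sum_{k>=0} 25(k + 1) x^k.
For k = 68: 25 * 69 = 1725.

1725


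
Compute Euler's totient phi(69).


phi(n) counts integers in [1, n] coprime to n. Using the multiplicative formula phi(n) = n * prod_{p | n} (1 - 1/p):
69 = 3 * 23, so
phi(69) = 69 * (1 - 1/3) * (1 - 1/23) = 44.

44


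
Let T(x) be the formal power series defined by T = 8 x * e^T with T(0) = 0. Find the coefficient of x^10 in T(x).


Apply the Lagrange inversion formula: if T = 8 x * phi(T) with phi(t) = e^t, then
[x^n] T = 8^n * (1/n) [t^(n-1)] phi(t)^n = 8^n * (1/n) [t^(n-1)] e^(n t) = 8^n * (1/n) * n^(n-1) / (n-1)! = 8^n * n^(n-1) / n!.
When c = 1 this is the Cayley count of rooted labeled trees on n vertices, divided by n!.
For n = 10: 8^10 * 10^9 / 10! = 1073741824 * 1000000000/3628800 = 167772160000000/567.

167772160000000/567


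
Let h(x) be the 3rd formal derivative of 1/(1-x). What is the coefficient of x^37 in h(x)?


Differentiating 3 times: d^3/dx^3 [1/(1-x)] = 3!/(1-x)^4.
The expansion 1/(1-x)^4 = sum_{k>=0} C(k+3, 3) x^k, so the coefficient of x^n in 3!/(1-x)^4 is 3! * C(n+3, 3).
For n = 37: 6 * C(40, 3) = 6 * 9880 = 59280

59280


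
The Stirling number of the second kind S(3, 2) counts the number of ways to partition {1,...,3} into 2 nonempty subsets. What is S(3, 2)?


Using the explicit formula S(n,k) = (1/k!) sum_{j=0}^{k} (-1)^(k-j) C(k,j) j^n:
S(3, 2) = 3
Equivalently, S(n,k) is n! times the coefficient of x^n in the EGF (e^x - 1)^k / k!.

3


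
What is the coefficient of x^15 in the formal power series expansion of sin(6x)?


The Maclaurin series is sin(t) = sum_{k>=0} (-1)^k t^(2k+1) / (2k+1)!, so substituting t = 6x, only odd powers of x are nonzero, with coefficient of x^(2k+1) equal to (-1)^k 6^(2k+1) / (2k+1)!.
Write 15 = 2*7 + 1, giving the coefficient (-1)^7 * 6^15 / 15! = -470184984576/1307674368000 = -314928/875875.

-314928/875875


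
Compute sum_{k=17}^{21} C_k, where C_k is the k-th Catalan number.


C_17 through C_21: 129644790, 477638700, 1767263190, 6564120420, 24466267020
Sum = 129644790 + 477638700 + 1767263190 + 6564120420 + 24466267020
= 33404934120

33404934120


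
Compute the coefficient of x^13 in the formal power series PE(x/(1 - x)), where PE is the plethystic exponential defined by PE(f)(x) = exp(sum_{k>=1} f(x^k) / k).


For f(x) = x/(1 - x) we have
sum_{k>=1} f(x^k) / k = sum_{k>=1} (1/k) * x^k / (1 - x^k) = sum_{k, m >= 1} x^(k m) / k,
which after exponentiating simplifies to
PE(x/(1 - x)) = prod_{k>=1} 1 / (1 - x^k).
This is the generating function for the partition function p(n), so the coefficient of x^13 is p(13).
Computing p(13) by dynamic programming over parts 1, 2, ..., 13: p(13) = 101.

101


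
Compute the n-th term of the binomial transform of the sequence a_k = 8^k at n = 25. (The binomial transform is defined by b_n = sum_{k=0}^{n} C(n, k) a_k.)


With a_k = 8^k, b_n = sum_{k=0}^{n} C(n, k) 8^k = (1 + 8)^n by the binomial theorem.
For n = 25: (1 + 8)^25 = 9^25 = 717897987691852588770249.

717897987691852588770249


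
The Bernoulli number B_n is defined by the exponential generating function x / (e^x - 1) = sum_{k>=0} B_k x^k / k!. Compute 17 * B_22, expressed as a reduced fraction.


Bernoulli numbers can also be computed recursively via B_0 = 1 and sum_{j=0}^{m} C(m+1, j) B_j = 0 for m >= 1. Odd-index Bernoulli numbers vanish for k >= 3.
Computing B_22 = 854513/138, so 17 * B_22 = 17 * 854513/138 = 14526721/138.

14526721/138


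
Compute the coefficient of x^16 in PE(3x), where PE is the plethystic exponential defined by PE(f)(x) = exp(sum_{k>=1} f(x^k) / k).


With f(x) = 3x, the exponent is sum_{k>=1} 3 x^k / k = 3 * (-ln(1 - x)). Exponentiating:
PE(3x) = exp(-3 ln(1 - x)) = 1/(1 - x)^3.
By the negative binomial expansion, [x^n] 1/(1 - x)^3 = C(n + 2, 2).
For n = 16: C(18, 2) = 153.

153


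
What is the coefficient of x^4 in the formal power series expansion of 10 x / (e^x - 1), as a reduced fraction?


The exponential generating function for Bernoulli numbers is
x / (e^x - 1) = sum_{k>=0} B_k x^k / k!.
So the coefficient of x^4 in 10 x / (e^x - 1) is 10 B_4 / 4!.
Computing: B_4 = -1/30, 4! = 24, giving
10 * -1/30 / 24 = -1/72.

-1/72


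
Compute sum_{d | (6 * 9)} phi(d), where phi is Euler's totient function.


First, 6 * 9 = 54. One classical identity is sum_{d | n} phi(d) = n (each k in [1, n] has a unique gcd with n, and among the k's with gcd(k, n) = n/d there are phi(d) of them). So the sum equals 54. We also verify directly:
Divisors of 54: 1, 2, 3, 6, 9, 18, 27, 54.
phi values: 1, 1, 2, 2, 6, 6, 18, 18.
Sum = 54.

54


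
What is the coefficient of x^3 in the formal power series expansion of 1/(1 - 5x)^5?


The general identity 1/(1 - c x)^r = sum_{k>=0} c^k C(k + r - 1, r - 1) x^k follows by substituting y = c x into 1/(1 - y)^r = sum_{k>=0} C(k + r - 1, r - 1) y^k.
For c = 5, r = 5, k = 3:
5^3 * C(7, 4) = 125 * 35 = 4375.

4375


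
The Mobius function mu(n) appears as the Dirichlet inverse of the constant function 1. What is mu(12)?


12 has a squared prime factor, so mu(12) = 0.
Factorization reveals a repeated prime.

0


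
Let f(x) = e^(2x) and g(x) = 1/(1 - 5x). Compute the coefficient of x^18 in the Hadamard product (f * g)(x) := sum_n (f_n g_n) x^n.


Expanding: f_k = 2^k/k! (from e^(2x)) and g_k = 5^k (from 1/(1 - 5x)). So the Hadamard coefficient (f * g)_k = 2^k 5^k / k! = (10)^k / k!.
For k = 18: 10^18/18! = 1000000000000000000/6402373705728000 = 122070312500/781539759.

122070312500/781539759


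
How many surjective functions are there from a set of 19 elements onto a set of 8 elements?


By inclusion-exclusion on which target elements are missed, the number of surjections from an n-set onto a k-set is
surj(n, k) = sum_{j=0}^{k} (-1)^j C(k, j) (k - j)^n.
Equivalently surj(n, k) = k! * S(n, k), where S(n, k) is the Stirling number of the second kind.
For n = 19, k = 8:
S(19, 8) = 1709751003480, so
surj = 8! * 1709751003480 = 40320 * 1709751003480 = 68937160460313600.

68937160460313600


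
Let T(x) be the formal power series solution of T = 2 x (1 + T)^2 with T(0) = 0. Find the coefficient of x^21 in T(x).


Apply the Lagrange inversion formula: if T = 2 x * phi(T) with phi(t) = (1 + t)^2, then [x^n] T = 2^n * (1/n) [t^(n-1)] phi(t)^n = 2^n * (1/n) [t^(n-1)] (1 + t)^(2n) = 2^n * (1/n) C(2n, n-1).
Using the identity C(2n, n-1) = C(2n, n) * n / (n+1), the unscaled factor equals C(2n, n) / (n+1) = C_n, the n-th Catalan number.
For n = 21: C_21 = C(42, 21) / 22 = 538257874440/22 = 24466267020.
With the 2^21 = 2097152 factor, the coefficient is 2097152 * 24466267020 = 51309480813527040.

51309480813527040


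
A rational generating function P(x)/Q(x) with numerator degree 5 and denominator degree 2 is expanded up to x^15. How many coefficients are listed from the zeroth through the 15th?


Expanding up to x^15 gives the coefficients for x^0, x^1, ..., x^15.
That is 15 + 1 = 16 coefficients in total.

16


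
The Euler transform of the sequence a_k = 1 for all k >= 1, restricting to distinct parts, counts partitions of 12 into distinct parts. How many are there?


Partitions of 12 into distinct parts can be computed via generating function.
Product (1+x)(1+x^2)(1+x^3)...
The coefficient of x^12 = 15

15


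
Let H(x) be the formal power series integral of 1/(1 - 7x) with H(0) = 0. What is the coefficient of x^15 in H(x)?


1/(1 - 7x) = sum_{k>=0} 7^k x^k. Integrating termwise with H(0) = 0:
H(x) = sum_{k>=0} 7^k x^(k+1) / (k+1) = sum_{m>=1} 7^(m-1) x^m / m.
For m = 15: 7^14/15 = 678223072849/15 = 678223072849/15.

678223072849/15


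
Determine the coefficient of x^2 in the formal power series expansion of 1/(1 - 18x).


The geometric series identity gives 1/(1 - c x) = sum_{k>=0} c^k x^k, so the coefficient of x^k is c^k.
Here c = 18 and k = 2.
Computing: 18^2 = 324

324


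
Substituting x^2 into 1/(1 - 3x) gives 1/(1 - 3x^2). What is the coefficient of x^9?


Since 1/(1 - 3x^2) only has even powers of x,
the coefficient of x^9 (odd) is 0.

0


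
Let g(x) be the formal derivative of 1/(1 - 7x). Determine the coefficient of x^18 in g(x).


Differentiate termwise: d/dx sum_{k>=0} 7^k x^k = sum_{k>=1} k 7^k x^(k-1) = sum_{j>=0} (j+1) 7^(j+1) x^j.
Equivalently, d/dx [1/(1 - 7x)] = 7/(1 - 7x)^2.
For j = 18: 19 * 7^19 = 19 * 11398895185373143 = 216579008522089717.

216579008522089717


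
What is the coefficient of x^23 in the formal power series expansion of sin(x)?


The Maclaurin series is sin(t) = sum_{k>=0} (-1)^k t^(2k+1) / (2k+1)!, so substituting t = x, only odd powers of x are nonzero, with coefficient of x^(2k+1) equal to (-1)^k / (2k+1)!.
Write 23 = 2*11 + 1, giving the coefficient (-1)^11 / 23! = -1/25852016738884976640000 = -1/25852016738884976640000.

-1/25852016738884976640000


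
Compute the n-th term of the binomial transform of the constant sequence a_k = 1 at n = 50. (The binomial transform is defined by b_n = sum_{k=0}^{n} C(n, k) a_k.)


With a_k = 1 for all k, b_n = sum_{k=0}^{n} C(n, k) = 2^n by the binomial theorem.
For n = 50: 2^50 = 1125899906842624.

1125899906842624


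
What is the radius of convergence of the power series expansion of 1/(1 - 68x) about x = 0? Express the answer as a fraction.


Expanding 1/(1 - 68x) = sum_{k>=0} 68^k x^k, the series converges when |68x| < 1, i.e., |x| < 1/68.
So the radius of convergence is 1/68 = 1/68.

1/68


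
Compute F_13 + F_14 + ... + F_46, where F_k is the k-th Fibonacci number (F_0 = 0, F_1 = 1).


Use the identity sum_{k=0}^{N} F_k = F_{N+2} - 1 (which follows from F_{k+2} - F_{k+1} = F_k). Then
sum_{k=13}^{46} F_k = (F_{48} - 1) - (F_{14} - 1) = F_{48} - F_{14}.
Computing: F_{48} = 4807526976, F_{14} = 377, so
Sum = 4807526976 - 377 = 4807526599.

4807526599


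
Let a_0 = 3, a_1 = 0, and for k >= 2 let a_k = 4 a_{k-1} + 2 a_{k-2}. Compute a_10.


Iterating the recurrence forward:
a_0 = 3
a_1 = 0
a_2 = 4*0 + 2*3 = 6
a_3 = 4*6 + 2*0 = 24
a_4 = 4*24 + 2*6 = 108
a_5 = 4*108 + 2*24 = 480
a_6 = 4*480 + 2*108 = 2136
a_7 = 4*2136 + 2*480 = 9504
a_8 = 4*9504 + 2*2136 = 42288
a_9 = 4*42288 + 2*9504 = 188160
a_10 = 4*188160 + 2*42288 = 837216
So a_10 = 837216.

837216


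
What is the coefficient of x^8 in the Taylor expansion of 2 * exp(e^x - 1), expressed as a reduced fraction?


exp(e^x - 1) = sum_{k>=0} Bell_k x^k / k!, where Bell_k is the k-th Bell number.
So the coefficient of x^8 is 2 * Bell_8 / 8!.
Computing: Bell_8 = 4140 and 8! = 40320, giving
2 * 4140/40320 = 23/112.

23/112


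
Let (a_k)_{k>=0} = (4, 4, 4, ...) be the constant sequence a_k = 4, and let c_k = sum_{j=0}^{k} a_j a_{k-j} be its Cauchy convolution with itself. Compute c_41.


Since a_j = 4 for all j >= 0, the convolution sum becomes
c_k = sum_{j=0}^{k} 4 * 4 = 16 * (k + 1).
Equivalently, the generating function of (a_k) is 4/(1 - x) and its square is 16/(1 - x)^2 = sum_{k>=0} 16(k + 1) x^k.
For k = 41: 16 * 42 = 672.

672


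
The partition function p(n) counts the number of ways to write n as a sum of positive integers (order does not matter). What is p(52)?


Using the generating function prod_{k>=1} 1/(1-x^k), we compute p(52).
By dynamic programming over parts 1 through 52:
p(52) = 281589

281589


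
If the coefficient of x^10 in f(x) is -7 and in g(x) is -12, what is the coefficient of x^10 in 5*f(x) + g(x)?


Scalar multiplication scales coefficients: 5 * -7 = -35.
Then add the g coefficient: -35 + -12
= -47

-47


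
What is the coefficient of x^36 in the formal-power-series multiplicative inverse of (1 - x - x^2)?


Let the inverse be f(x) = sum_{k>=0} a_k x^k. From f(x) * (1 - x - x^2) = 1 and matching coefficients:
 x^0: a_0 = 1.
 x^1: a_1 - a_0 = 0, so a_1 = 1.
 x^k (k >= 2): a_k - a_{k-1} - a_{k-2} = 0, i.e. a_k = a_{k-1} + a_{k-2}.
This is the Fibonacci-type recurrence shifted so that a_0 = a_1 = 1.
Iterating: a_0=1, a_1=1, a_2=2, a_3=3, a_4=5, a_5=8, a_6=13, a_7=21, a_8=34, a_9=55, ...
a_36 = 24157817.

24157817
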